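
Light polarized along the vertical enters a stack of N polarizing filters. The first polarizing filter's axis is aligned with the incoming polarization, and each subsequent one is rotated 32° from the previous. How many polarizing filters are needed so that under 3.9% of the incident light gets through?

N = 11

First polarizer is aligned with the polarization: full transmission.
Each further stage multiplies by cos²(32°) = 0.7192.
After N polarizers: T = 0.7192^(N−1). Require T < 0.039 ⇒ N−1 > ln(0.039)/ln(0.7192) = 9.84, so N−1 ≥ 10 and N = 11.
Check: N=11 gives T = 0.03702 < 0.039; N=10 gives T = 0.05147.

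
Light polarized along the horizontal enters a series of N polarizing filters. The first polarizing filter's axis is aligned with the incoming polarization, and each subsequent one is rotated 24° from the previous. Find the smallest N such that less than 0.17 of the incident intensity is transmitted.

N = 11

First polarizer is aligned with the polarization: full transmission.
Each further stage multiplies by cos²(24°) = 0.8346.
After N polarizers: T = 0.8346^(N−1). Require T < 0.17 ⇒ N−1 > ln(0.17)/ln(0.8346) = 9.80, so N−1 ≥ 10 and N = 11.
Check: N=11 gives T = 0.1639 < 0.17; N=10 gives T = 0.1964.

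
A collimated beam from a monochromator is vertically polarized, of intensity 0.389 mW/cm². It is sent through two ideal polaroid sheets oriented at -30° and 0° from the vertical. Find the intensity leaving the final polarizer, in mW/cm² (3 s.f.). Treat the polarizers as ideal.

By Malus's law, I₁ = 0.389 mW/cm² · cos²(30°) = 0.2918 mW/cm².
I₂ = I₁ · cos²(30°) = 0.2918 · 0.75 = 0.2188 mW/cm².

I ≈ 0.219 mW/cm²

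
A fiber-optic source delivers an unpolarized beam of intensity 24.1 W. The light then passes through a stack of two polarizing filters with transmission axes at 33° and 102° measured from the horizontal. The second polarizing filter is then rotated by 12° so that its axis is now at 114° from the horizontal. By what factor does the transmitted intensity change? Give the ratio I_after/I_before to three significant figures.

Before rotation:
Unpolarized light through the first polarizer → I₁ = ½ I₀, now polarized at 33°.
I₂ = I₁ cos²(102° − 33°) = 0.5 I₀ · cos²(69°) = 0.06421 I₀.
After rotation:
Unpolarized light through the first polarizer → I₁ = ½ I₀, now polarized at 33°.
I₂ = I₁ cos²(114° − 33°) = 0.5 I₀ · cos²(81°) = 0.01224 I₀.
Ratio = 0.01224 / 0.06421 = 0.1905.

I_new/I_old ≈ 0.191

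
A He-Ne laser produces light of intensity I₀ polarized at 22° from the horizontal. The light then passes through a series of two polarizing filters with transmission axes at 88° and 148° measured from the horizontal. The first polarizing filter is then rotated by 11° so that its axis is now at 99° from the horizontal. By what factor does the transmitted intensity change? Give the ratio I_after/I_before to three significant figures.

I_new/I_old ≈ 0.527

Before rotation:
I₁ = I₀ cos²(88° − 22°) = I₀ cos²(66°) = 0.1654 I₀.
I₂ = I₁ cos²(148° − 88°) = 0.1654 I₀ · cos²(60°) = 0.04136 I₀.
After rotation:
I₁ = I₀ cos²(99° − 22°) = I₀ cos²(77°) = 0.0506 I₀.
I₂ = I₁ cos²(148° − 99°) = 0.0506 I₀ · cos²(49°) = 0.02178 I₀.
Ratio = 0.02178 / 0.04136 = 0.5266.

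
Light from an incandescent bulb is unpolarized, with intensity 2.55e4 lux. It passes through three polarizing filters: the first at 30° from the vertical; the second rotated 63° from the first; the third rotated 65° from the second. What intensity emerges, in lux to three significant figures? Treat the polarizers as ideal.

Unpolarized light through the first polarizer → I₁ = 2.55e4 lux/2 = 1.275e+04 lux, polarized at 30°.
I₂ = I₁ · cos²(63°) = 1.275e+04 · 0.2061 = 2628 lux.
I₃ = I₂ · cos²(65°) = 2628 · 0.1786 = 469.4 lux.

I ≈ 469 lux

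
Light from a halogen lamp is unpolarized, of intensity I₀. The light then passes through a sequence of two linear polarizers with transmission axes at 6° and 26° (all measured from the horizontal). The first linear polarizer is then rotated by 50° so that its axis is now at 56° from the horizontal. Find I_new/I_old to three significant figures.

I_new/I_old ≈ 0.849

Before rotation:
Unpolarized light through the first polarizer → I₁ = ½ I₀, now polarized at 6°.
I₂ = I₁ cos²(26° − 6°) = 0.5 I₀ · cos²(20°) = 0.4415 I₀.
After rotation:
Unpolarized light through the first polarizer → I₁ = ½ I₀, now polarized at 56°.
I₂ = I₁ cos²(26° − 56°) = 0.5 I₀ · cos²(30°) = 0.375 I₀.
Ratio = 0.375 / 0.4415 = 0.8494.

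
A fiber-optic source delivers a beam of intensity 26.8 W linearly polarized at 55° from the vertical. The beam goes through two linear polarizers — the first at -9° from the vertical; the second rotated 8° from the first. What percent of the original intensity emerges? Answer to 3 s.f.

By Malus's law, I₁ = 26.8 W · cos²(64°) = 5.15 W.
I₂ = I₁ · cos²(8°) = 5.15 · 0.9806 = 5.05 W.
That is 18.84% of the incident intensity.

≈ 18.8%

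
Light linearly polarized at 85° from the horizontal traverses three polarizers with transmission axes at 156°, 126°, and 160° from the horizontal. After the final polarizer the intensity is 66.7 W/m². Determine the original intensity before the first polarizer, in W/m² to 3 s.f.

I₁ = I₀ cos²(156° − 85°) = I₀ cos²(71°) = 0.106 I₀.
I₂ = I₁ cos²(126° − 156°) = 0.106 I₀ · cos²(30°) = 0.0795 I₀.
I₃ = I₂ cos²(160° − 126°) = 0.0795 I₀ · cos²(34°) = 0.05464 I₀.
So 66.7 W/m² = 0.05464 I₀, giving I₀ = 66.7/0.05464 = 1221 W/m².

I₀ ≈ 1220 W/m²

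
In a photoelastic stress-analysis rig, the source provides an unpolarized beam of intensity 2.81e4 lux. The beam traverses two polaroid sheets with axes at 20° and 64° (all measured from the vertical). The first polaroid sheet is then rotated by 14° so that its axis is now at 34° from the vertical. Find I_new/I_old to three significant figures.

Before rotation:
Unpolarized light through the first polarizer → I₁ = ½ I₀, now polarized at 20°.
I₂ = I₁ cos²(64° − 20°) = 0.5 I₀ · cos²(44°) = 0.2587 I₀.
After rotation:
Unpolarized light through the first polarizer → I₁ = ½ I₀, now polarized at 34°.
I₂ = I₁ cos²(64° − 34°) = 0.5 I₀ · cos²(30°) = 0.375 I₀.
Ratio = 0.375 / 0.2587 = 1.449.

I_new/I_old ≈ 1.45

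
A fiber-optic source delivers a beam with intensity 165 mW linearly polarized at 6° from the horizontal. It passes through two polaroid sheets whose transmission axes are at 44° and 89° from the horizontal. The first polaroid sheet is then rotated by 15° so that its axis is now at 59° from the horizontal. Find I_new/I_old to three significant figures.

I_new/I_old ≈ 0.875

Before rotation:
I₁ = I₀ cos²(44° − 6°) = I₀ cos²(38°) = 0.621 I₀.
I₂ = I₁ cos²(89° − 44°) = 0.621 I₀ · cos²(45°) = 0.3105 I₀.
After rotation:
I₁ = I₀ cos²(59° − 6°) = I₀ cos²(53°) = 0.3622 I₀.
I₂ = I₁ cos²(89° − 59°) = 0.3622 I₀ · cos²(30°) = 0.2716 I₀.
Ratio = 0.2716 / 0.3105 = 0.8749.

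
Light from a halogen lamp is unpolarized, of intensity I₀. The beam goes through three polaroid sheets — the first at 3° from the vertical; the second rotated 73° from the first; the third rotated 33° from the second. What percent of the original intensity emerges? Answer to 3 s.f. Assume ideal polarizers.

Unpolarized light through the first polarizer → I₁ = ½ I₀, now polarized at 3°.
I₂ = I₁ cos²(73°) = 0.5 · 0.08548 I₀ = 0.04274 I₀.
I₃ = I₂ cos²(33°) = 0.04274 · 0.7034 I₀ = 0.03006 I₀.
That is 3.006% of the incident intensity.

≈ 3.01%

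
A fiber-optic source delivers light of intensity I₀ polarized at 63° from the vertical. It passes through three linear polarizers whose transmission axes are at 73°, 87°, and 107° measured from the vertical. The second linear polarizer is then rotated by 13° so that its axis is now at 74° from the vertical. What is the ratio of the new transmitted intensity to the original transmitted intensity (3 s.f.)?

I_new/I_old ≈ 0.846

Before rotation:
By Malus's law, I₁ = I₀ cos²(73° − 63°) = I₀ cos²(10°) = 0.9698 I₀.
I₂ = I₁ cos²(87° − 73°) = 0.9698 I₀ · cos²(14°) = 0.9131 I₀.
I₃ = I₂ cos²(107° − 87°) = 0.9131 I₀ · cos²(20°) = 0.8063 I₀.
After rotation:
I₁ = I₀ cos²(73° − 63°) = I₀ cos²(10°) = 0.9698 I₀.
I₂ = I₁ cos²(74° − 73°) = 0.9698 I₀ · cos²(1°) = 0.9696 I₀.
I₃ = I₂ cos²(107° − 74°) = 0.9696 I₀ · cos²(33°) = 0.682 I₀.
Ratio = 0.682 / 0.8063 = 0.8458.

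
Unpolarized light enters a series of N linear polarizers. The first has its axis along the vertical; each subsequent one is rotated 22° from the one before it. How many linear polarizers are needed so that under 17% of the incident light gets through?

N = 9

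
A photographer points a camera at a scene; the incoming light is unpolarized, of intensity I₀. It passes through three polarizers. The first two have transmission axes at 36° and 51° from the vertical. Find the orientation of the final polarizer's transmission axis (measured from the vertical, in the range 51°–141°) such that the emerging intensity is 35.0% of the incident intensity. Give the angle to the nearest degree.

Unpolarized light through the first polarizer → I₁ = ½ I₀, now polarized at 36°.
I₂ = I₁ cos²(51° − 36°) = 0.5 I₀ · cos²(15°) = 0.4665 I₀.
Need I₃/I₀ = 0.35, so cos²(θ − 51°) = 0.35 / 0.4665 = 0.7503.
θ − 51° = arccos(√0.7503) = 30.0°, giving θ ≈ 51 + 30.0 = 81.0°.

θ ≈ 81°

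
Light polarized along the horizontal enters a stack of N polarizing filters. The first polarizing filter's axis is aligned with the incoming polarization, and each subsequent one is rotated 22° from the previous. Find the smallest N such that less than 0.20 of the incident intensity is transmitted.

N = 12

First polarizer is aligned with the polarization: full transmission.
Each further stage multiplies by cos²(22°) = 0.8597.
After N polarizers: T = 0.8597^(N−1). Require T < 0.20 ⇒ N−1 > ln(0.20)/ln(0.8597) = 10.64, so N−1 ≥ 11 and N = 12.
Check: N=12 gives T = 0.1895 < 0.20; N=11 gives T = 0.2205.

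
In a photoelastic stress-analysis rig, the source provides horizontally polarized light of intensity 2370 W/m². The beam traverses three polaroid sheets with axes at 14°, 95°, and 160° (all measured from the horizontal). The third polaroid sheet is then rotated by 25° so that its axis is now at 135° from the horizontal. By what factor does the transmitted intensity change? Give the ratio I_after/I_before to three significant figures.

Before rotation:
I₁ = I₀ cos²(14° − 0°) = I₀ cos²(14°) = 0.9415 I₀.
I₂ = I₁ cos²(95° − 14°) = 0.9415 I₀ · cos²(81°) = 0.02304 I₀.
I₃ = I₂ cos²(160° − 95°) = 0.02304 I₀ · cos²(65°) = 0.004115 I₀.
After rotation:
I₁ = I₀ cos²(14° − 0°) = I₀ cos²(14°) = 0.9415 I₀.
I₂ = I₁ cos²(95° − 14°) = 0.9415 I₀ · cos²(81°) = 0.02304 I₀.
I₃ = I₂ cos²(135° − 95°) = 0.02304 I₀ · cos²(40°) = 0.01352 I₀.
Ratio = 0.01352 / 0.004115 = 3.286.

I_new/I_old ≈ 3.29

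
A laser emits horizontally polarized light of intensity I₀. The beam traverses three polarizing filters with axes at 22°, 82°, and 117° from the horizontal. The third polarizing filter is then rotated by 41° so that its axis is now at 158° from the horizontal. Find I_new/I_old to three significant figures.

I_new/I_old ≈ 0.0872

Before rotation:
By Malus's law, I₁ = I₀ cos²(22° − 0°) = I₀ cos²(22°) = 0.8597 I₀.
I₂ = I₁ cos²(82° − 22°) = 0.8597 I₀ · cos²(60°) = 0.2149 I₀.
I₃ = I₂ cos²(117° − 82°) = 0.2149 I₀ · cos²(35°) = 0.1442 I₀.
After rotation:
I₁ = I₀ cos²(22° − 0°) = I₀ cos²(22°) = 0.8597 I₀.
I₂ = I₁ cos²(82° − 22°) = 0.8597 I₀ · cos²(60°) = 0.2149 I₀.
I₃ = I₂ cos²(158° − 82°) = 0.2149 I₀ · cos²(76°) = 0.01258 I₀.
Ratio = 0.01258 / 0.1442 = 0.08722.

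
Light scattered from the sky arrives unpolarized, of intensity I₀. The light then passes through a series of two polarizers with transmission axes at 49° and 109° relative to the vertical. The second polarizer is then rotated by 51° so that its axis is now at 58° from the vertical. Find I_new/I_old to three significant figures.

Before rotation:
Unpolarized light through the first polarizer → I₁ = ½ I₀, now polarized at 49°.
I₂ = I₁ cos²(109° − 49°) = 0.5 I₀ · cos²(60°) = 0.125 I₀.
After rotation:
Unpolarized light through the first polarizer → I₁ = ½ I₀, now polarized at 49°.
I₂ = I₁ cos²(58° − 49°) = 0.5 I₀ · cos²(9°) = 0.4878 I₀.
Ratio = 0.4878 / 0.125 = 3.902.

I_new/I_old ≈ 3.90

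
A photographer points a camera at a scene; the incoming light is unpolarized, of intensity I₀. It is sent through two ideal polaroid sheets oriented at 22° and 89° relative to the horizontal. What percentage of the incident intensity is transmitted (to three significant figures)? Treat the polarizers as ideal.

≈ 7.63%

Unpolarized light through the first polarizer → I₁ = ½ I₀, now polarized at 22°.
I₂ = I₁ cos²(89° − 22°) = 0.5 I₀ · cos²(67°) = 0.07634 I₀.
That is 7.634% of the incident intensity.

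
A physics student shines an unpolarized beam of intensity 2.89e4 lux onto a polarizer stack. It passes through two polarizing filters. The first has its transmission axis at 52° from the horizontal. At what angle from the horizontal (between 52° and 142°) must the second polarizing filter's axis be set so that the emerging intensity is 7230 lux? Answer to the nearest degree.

θ ≈ 97°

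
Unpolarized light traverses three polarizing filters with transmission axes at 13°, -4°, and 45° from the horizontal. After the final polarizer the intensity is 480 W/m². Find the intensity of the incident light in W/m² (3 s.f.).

I₀ ≈ 2440 W/m²

Unpolarized light through the first polarizer → I₁ = ½ I₀, now polarized at 13°.
I₂ = I₁ cos²(-4° − 13°) = 0.5 I₀ · cos²(17°) = 0.4573 I₀.
I₃ = I₂ cos²(45° + 4°) = 0.4573 I₀ · cos²(49°) = 0.1968 I₀.
So 480 W/m² = 0.1968 I₀, giving I₀ = 480/0.1968 = 2439 W/m².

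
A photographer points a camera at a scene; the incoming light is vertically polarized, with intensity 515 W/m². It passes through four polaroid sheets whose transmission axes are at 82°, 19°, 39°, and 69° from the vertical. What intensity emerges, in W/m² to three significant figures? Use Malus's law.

By Malus's law, I₁ = 515 W/m² · cos²(82°) = 9.975 W/m².
I₂ = I₁ · cos²(63°) = 9.975 · 0.2061 = 2.056 W/m².
I₃ = I₂ · cos²(20°) = 2.056 · 0.883 = 1.815 W/m².
I₄ = I₃ · cos²(30°) = 1.815 · 0.75 = 1.362 W/m².

I ≈ 1.36 W/m²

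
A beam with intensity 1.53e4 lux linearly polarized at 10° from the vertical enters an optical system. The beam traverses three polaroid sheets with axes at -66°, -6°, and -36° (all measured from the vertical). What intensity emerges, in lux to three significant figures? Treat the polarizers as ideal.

I ≈ 168 lux

By Malus's law, I₁ = 1.53e4 lux · cos²(76°) = 895.5 lux.
I₂ = I₁ · cos²(60°) = 895.5 · 0.25 = 223.9 lux.
I₃ = I₂ · cos²(30°) = 223.9 · 0.75 = 167.9 lux.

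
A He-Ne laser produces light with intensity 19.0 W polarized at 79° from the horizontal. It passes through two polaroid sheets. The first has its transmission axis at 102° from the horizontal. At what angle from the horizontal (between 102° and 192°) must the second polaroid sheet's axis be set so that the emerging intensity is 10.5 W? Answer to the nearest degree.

By Malus's law, I₁ = I₀ cos²(102° − 79°) = I₀ cos²(23°) = 0.8473 I₀.
Target fraction: 10.5 / 19.0 W = 0.5526 of I₀.
Need I₂/I₀ = 0.5526, so cos²(θ − 102°) = 0.5526 / 0.8473 = 0.6522.
θ − 102° = arccos(√0.6522) = 36.1°, giving θ ≈ 102 + 36.1 = 138.1°.

θ ≈ 138°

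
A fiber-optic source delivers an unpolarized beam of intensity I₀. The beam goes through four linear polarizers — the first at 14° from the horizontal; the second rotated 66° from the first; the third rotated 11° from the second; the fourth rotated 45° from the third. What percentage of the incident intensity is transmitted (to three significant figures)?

≈ 3.99%

Unpolarized light through the first polarizer → I₁ = ½ I₀, now polarized at 14°.
I₂ = I₁ cos²(66°) = 0.5 · 0.1654 I₀ = 0.08272 I₀.
I₃ = I₂ cos²(11°) = 0.08272 · 0.9636 I₀ = 0.07971 I₀.
I₄ = I₃ cos²(45°) = 0.07971 · 0.5 I₀ = 0.03985 I₀.
That is 3.985% of the incident intensity.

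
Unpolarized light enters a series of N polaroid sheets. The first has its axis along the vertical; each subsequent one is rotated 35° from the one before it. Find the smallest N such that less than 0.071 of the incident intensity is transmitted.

N = 6

First polarizer halves the unpolarized light: factor 1/2.
Each further stage multiplies by cos²(35°) = 0.671.
After N polarizers: T = 0.5·0.671^(N−1). Require T < 0.071 ⇒ N−1 > ln(0.071/0.5)/ln(0.671) = 4.89, so N−1 ≥ 5 and N = 6.
Check: N=6 gives T = 0.06802 < 0.071; N=5 gives T = 0.1014.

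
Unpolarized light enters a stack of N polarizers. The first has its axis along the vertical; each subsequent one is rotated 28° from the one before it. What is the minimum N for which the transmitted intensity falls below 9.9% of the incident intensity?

First polarizer halves the unpolarized light: factor 1/2.
Each further stage multiplies by cos²(28°) = 0.7796.
After N polarizers: T = 0.5·0.7796^(N−1). Require T < 0.099 ⇒ N−1 > ln(0.099/0.5)/ln(0.7796) = 6.50, so N−1 ≥ 7 and N = 8.
Check: N=8 gives T = 0.08751 < 0.099; N=7 gives T = 0.1123.

N = 8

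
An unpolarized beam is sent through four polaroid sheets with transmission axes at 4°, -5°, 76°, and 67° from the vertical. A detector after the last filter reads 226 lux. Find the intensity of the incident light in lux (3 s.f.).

Unpolarized light through the first polarizer → I₁ = ½ I₀, now polarized at 4°.
I₂ = I₁ cos²(-5° − 4°) = 0.5 I₀ · cos²(9°) = 0.4878 I₀.
I₃ = I₂ cos²(76° + 5°) = 0.4878 I₀ · cos²(81°) = 0.01194 I₀.
I₄ = I₃ cos²(67° − 76°) = 0.01194 I₀ · cos²(9°) = 0.01164 I₀.
So 226 lux = 0.01164 I₀, giving I₀ = 226/0.01164 = 1.941e+04 lux.

I₀ ≈ 1.94e4 lux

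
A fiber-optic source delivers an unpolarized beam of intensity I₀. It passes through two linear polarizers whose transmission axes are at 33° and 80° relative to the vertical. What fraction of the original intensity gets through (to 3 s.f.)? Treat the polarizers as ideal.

≈ 0.233 I₀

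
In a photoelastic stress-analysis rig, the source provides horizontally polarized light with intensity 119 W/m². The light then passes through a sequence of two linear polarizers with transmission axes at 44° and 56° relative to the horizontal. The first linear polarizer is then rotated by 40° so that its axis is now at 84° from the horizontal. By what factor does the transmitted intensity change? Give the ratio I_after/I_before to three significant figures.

Before rotation:
I₁ = I₀ cos²(44° − 0°) = I₀ cos²(44°) = 0.5174 I₀.
I₂ = I₁ cos²(56° − 44°) = 0.5174 I₀ · cos²(12°) = 0.4951 I₀.
After rotation:
I₁ = I₀ cos²(84° − 0°) = I₀ cos²(84°) = 0.01093 I₀.
I₂ = I₁ cos²(56° − 84°) = 0.01093 I₀ · cos²(28°) = 0.008518 I₀.
Ratio = 0.008518 / 0.4951 = 0.01721.

I_new/I_old ≈ 0.0172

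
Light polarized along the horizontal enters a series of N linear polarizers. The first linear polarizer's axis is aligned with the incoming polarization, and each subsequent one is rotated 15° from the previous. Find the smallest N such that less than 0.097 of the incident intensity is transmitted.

First polarizer is aligned with the polarization: full transmission.
Each further stage multiplies by cos²(15°) = 0.933.
After N polarizers: T = 0.933^(N−1). Require T < 0.097 ⇒ N−1 > ln(0.097)/ln(0.933) = 33.65, so N−1 ≥ 34 and N = 35.
Check: N=35 gives T = 0.09466 < 0.097; N=34 gives T = 0.1015.

N = 35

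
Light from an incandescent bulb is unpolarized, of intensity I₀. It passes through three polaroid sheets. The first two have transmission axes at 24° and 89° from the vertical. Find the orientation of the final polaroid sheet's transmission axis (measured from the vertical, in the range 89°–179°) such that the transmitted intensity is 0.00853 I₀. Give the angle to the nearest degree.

θ ≈ 161°

Unpolarized light through the first polarizer → I₁ = ½ I₀, now polarized at 24°.
I₂ = I₁ cos²(89° − 24°) = 0.5 I₀ · cos²(65°) = 0.0893 I₀.
Need I₃/I₀ = 0.00853, so cos²(θ − 89°) = 0.00853 / 0.0893 = 0.09552.
θ − 89° = arccos(√0.09552) = 72.0°, giving θ ≈ 89 + 72.0 = 161.0°.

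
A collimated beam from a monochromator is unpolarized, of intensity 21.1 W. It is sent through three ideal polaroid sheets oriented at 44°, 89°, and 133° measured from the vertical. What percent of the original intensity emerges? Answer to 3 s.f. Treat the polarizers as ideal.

≈ 12.9%

Unpolarized light through the first polarizer → I₁ = 21.1 W/2 = 10.55 W, polarized at 44°.
I₂ = I₁ · cos²(45°) = 10.55 · 0.5 = 5.275 W.
I₃ = I₂ · cos²(44°) = 5.275 · 0.5174 = 2.73 W.
That is 12.94% of the incident intensity.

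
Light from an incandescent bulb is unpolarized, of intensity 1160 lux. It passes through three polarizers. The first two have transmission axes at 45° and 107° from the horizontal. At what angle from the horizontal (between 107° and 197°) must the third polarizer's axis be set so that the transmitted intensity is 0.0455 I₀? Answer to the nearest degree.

Unpolarized light through the first polarizer → I₁ = ½ I₀, now polarized at 45°.
I₂ = I₁ cos²(107° − 45°) = 0.5 I₀ · cos²(62°) = 0.1102 I₀.
Need I₃/I₀ = 0.0455, so cos²(θ − 107°) = 0.0455 / 0.1102 = 0.4129.
θ − 107° = arccos(√0.4129) = 50.0°, giving θ ≈ 107 + 50.0 = 157.0°.

θ ≈ 157°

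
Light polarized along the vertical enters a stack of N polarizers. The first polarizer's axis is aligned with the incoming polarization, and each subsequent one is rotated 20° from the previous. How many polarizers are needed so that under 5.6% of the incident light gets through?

First polarizer is aligned with the polarization: full transmission.
Each further stage multiplies by cos²(20°) = 0.883.
After N polarizers: T = 0.883^(N−1). Require T < 0.056 ⇒ N−1 > ln(0.056)/ln(0.883) = 23.17, so N−1 ≥ 24 and N = 25.
Check: N=25 gives T = 0.0505 < 0.056; N=24 gives T = 0.05719.

N = 25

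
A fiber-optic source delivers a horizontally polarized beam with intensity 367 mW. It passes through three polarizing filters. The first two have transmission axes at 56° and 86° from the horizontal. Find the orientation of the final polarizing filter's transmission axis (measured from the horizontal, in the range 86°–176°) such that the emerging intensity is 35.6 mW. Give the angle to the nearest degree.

θ ≈ 136°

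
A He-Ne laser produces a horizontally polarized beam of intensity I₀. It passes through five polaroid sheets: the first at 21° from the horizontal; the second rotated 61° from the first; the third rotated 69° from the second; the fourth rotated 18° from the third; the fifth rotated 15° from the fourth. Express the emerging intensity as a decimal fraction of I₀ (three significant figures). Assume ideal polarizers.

I₁ = I₀ cos²(21° − 0°) = I₀ cos²(21°) = 0.8716 I₀.
I₂ = I₁ cos²(61°) = 0.8716 · 0.235 I₀ = 0.2049 I₀.
I₃ = I₂ cos²(69°) = 0.2049 · 0.1284 I₀ = 0.02631 I₀.
I₄ = I₃ cos²(18°) = 0.02631 · 0.9045 I₀ = 0.0238 I₀.
I₅ = I₄ cos²(15°) = 0.0238 · 0.933 I₀ = 0.0222 I₀.
Transmitted fraction = 0.0222.

≈ 0.0222 I₀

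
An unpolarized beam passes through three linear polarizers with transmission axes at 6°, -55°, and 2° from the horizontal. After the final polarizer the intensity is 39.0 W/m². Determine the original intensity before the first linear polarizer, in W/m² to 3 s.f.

I₀ ≈ 1120 W/m²

Unpolarized light through the first polarizer → I₁ = ½ I₀, now polarized at 6°.
I₂ = I₁ cos²(-55° − 6°) = 0.5 I₀ · cos²(61°) = 0.1175 I₀.
I₃ = I₂ cos²(2° + 55°) = 0.1175 I₀ · cos²(57°) = 0.03486 I₀.
So 39.0 W/m² = 0.03486 I₀, giving I₀ = 39.0/0.03486 = 1119 W/m².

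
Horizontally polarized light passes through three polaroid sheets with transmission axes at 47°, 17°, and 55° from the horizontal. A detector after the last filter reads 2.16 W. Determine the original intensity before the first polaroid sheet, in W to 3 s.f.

I₀ ≈ 9.97 W

I₁ = I₀ cos²(47° − 0°) = I₀ cos²(47°) = 0.4651 I₀.
I₂ = I₁ cos²(17° − 47°) = 0.4651 I₀ · cos²(30°) = 0.3488 I₀.
I₃ = I₂ cos²(55° − 17°) = 0.3488 I₀ · cos²(38°) = 0.2166 I₀.
So 2.16 W = 0.2166 I₀, giving I₀ = 2.16/0.2166 = 9.972 W.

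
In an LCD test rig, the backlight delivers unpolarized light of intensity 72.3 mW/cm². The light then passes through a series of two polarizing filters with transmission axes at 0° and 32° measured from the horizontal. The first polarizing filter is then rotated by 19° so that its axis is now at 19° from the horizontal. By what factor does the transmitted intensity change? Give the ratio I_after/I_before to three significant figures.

Before rotation:
Unpolarized light through the first polarizer → I₁ = ½ I₀, now polarized at 0°.
I₂ = I₁ cos²(32° − 0°) = 0.5 I₀ · cos²(32°) = 0.3596 I₀.
After rotation:
Unpolarized light through the first polarizer → I₁ = ½ I₀, now polarized at 19°.
I₂ = I₁ cos²(32° − 19°) = 0.5 I₀ · cos²(13°) = 0.4747 I₀.
Ratio = 0.4747 / 0.3596 = 1.32.

I_new/I_old ≈ 1.32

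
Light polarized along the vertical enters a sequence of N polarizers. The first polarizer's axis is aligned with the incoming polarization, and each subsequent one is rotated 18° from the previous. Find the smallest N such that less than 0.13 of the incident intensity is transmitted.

First polarizer is aligned with the polarization: full transmission.
Each further stage multiplies by cos²(18°) = 0.9045.
After N polarizers: T = 0.9045^(N−1). Require T < 0.13 ⇒ N−1 > ln(0.13)/ln(0.9045) = 20.33, so N−1 ≥ 21 and N = 22.
Check: N=22 gives T = 0.1215 < 0.13; N=21 gives T = 0.1344.

N = 22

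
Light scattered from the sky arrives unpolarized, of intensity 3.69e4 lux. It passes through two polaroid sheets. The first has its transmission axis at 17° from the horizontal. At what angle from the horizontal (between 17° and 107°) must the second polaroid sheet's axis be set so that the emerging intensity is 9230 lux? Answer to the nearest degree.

θ ≈ 62°

Unpolarized light through the first polarizer → I₁ = ½ I₀, now polarized at 17°.
Target fraction: 9230 / 3.69e4 lux = 0.2501 of I₀.
Need I₂/I₀ = 0.2501, so cos²(θ − 17°) = 0.2501 / 0.5 = 0.5003.
θ − 17° = arccos(√0.5003) = 45.0°, giving θ ≈ 17 + 45.0 = 62.0°.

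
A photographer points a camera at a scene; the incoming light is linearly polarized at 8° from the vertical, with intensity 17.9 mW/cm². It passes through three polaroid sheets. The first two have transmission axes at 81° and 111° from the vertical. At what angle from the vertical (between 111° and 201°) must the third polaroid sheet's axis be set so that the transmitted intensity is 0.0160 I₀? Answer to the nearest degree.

I₁ = I₀ cos²(81° − 8°) = I₀ cos²(73°) = 0.08548 I₀.
I₂ = I₁ cos²(111° − 81°) = 0.08548 I₀ · cos²(30°) = 0.06411 I₀.
Need I₃/I₀ = 0.016, so cos²(θ − 111°) = 0.016 / 0.06411 = 0.2496.
θ − 111° = arccos(√0.2496) = 60.0°, giving θ ≈ 111 + 60.0 = 171.0°.

θ ≈ 171°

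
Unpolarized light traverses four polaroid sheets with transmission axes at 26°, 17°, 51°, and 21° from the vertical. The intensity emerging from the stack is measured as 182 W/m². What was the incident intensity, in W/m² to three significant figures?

Unpolarized light through the first polarizer → I₁ = ½ I₀, now polarized at 26°.
I₂ = I₁ cos²(17° − 26°) = 0.5 I₀ · cos²(9°) = 0.4878 I₀.
I₃ = I₂ cos²(51° − 17°) = 0.4878 I₀ · cos²(34°) = 0.3352 I₀.
I₄ = I₃ cos²(21° − 51°) = 0.3352 I₀ · cos²(30°) = 0.2514 I₀.
So 182 W/m² = 0.2514 I₀, giving I₀ = 182/0.2514 = 723.9 W/m².

I₀ ≈ 724 W/m²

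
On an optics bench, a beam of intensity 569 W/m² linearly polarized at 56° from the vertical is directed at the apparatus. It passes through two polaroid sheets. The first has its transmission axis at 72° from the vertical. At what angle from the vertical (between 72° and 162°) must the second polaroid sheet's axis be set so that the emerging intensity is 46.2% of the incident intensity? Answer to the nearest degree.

I₁ = I₀ cos²(72° − 56°) = I₀ cos²(16°) = 0.924 I₀.
Need I₂/I₀ = 0.462, so cos²(θ − 72°) = 0.462 / 0.924 = 0.5.
θ − 72° = arccos(√0.5) = 45.0°, giving θ ≈ 72 + 45.0 = 117.0°.

θ ≈ 117°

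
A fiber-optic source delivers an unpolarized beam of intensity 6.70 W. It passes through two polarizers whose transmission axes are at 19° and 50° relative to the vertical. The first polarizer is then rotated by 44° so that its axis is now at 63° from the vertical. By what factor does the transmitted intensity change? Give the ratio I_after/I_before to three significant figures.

I_new/I_old ≈ 1.29

Before rotation:
Unpolarized light through the first polarizer → I₁ = ½ I₀, now polarized at 19°.
I₂ = I₁ cos²(50° − 19°) = 0.5 I₀ · cos²(31°) = 0.3674 I₀.
After rotation:
Unpolarized light through the first polarizer → I₁ = ½ I₀, now polarized at 63°.
I₂ = I₁ cos²(50° − 63°) = 0.5 I₀ · cos²(13°) = 0.4747 I₀.
Ratio = 0.4747 / 0.3674 = 1.292.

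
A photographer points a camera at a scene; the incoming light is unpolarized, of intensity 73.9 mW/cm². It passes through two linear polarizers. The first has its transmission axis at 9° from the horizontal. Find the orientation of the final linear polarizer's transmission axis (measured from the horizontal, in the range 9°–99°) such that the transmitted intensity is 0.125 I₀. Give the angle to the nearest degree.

θ ≈ 69°

Unpolarized light through the first polarizer → I₁ = ½ I₀, now polarized at 9°.
Need I₂/I₀ = 0.125, so cos²(θ − 9°) = 0.125 / 0.5 = 0.25.
θ − 9° = arccos(√0.25) = 60.0°, giving θ ≈ 9 + 60.0 = 69.0°.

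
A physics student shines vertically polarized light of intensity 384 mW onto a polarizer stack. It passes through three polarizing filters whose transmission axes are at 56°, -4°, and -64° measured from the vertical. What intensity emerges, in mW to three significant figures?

I ≈ 7.50 mW

I₁ = 384 mW · cos²(56°) = 120.1 mW.
I₂ = I₁ · cos²(60°) = 120.1 · 0.25 = 30.02 mW.
I₃ = I₂ · cos²(60°) = 30.02 · 0.25 = 7.505 mW.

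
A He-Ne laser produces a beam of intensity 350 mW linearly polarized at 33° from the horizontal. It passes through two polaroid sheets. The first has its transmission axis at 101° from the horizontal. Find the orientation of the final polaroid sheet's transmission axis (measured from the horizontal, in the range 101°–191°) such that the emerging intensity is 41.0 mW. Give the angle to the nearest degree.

θ ≈ 125°

I₁ = I₀ cos²(101° − 33°) = I₀ cos²(68°) = 0.1403 I₀.
Target fraction: 41.0 / 350 mW = 0.1171 of I₀.
Need I₂/I₀ = 0.1171, so cos²(θ − 101°) = 0.1171 / 0.1403 = 0.8348.
θ − 101° = arccos(√0.8348) = 24.0°, giving θ ≈ 101 + 24.0 = 125.0°.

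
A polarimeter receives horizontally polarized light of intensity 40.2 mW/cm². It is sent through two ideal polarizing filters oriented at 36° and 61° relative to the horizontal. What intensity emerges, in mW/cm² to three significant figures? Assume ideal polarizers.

I ≈ 21.6 mW/cm²

By Malus's law, I₁ = 40.2 mW/cm² · cos²(36°) = 26.31 mW/cm².
I₂ = I₁ · cos²(25°) = 26.31 · 0.8214 = 21.61 mW/cm².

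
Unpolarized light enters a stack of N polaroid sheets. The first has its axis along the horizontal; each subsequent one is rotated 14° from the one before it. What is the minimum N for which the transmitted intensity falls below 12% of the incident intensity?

First polarizer halves the unpolarized light: factor 1/2.
Each further stage multiplies by cos²(14°) = 0.9415.
After N polarizers: T = 0.5·0.9415^(N−1). Require T < 0.12 ⇒ N−1 > ln(0.12/0.5)/ln(0.9415) = 23.66, so N−1 ≥ 24 and N = 25.
Check: N=25 gives T = 0.1176 < 0.12; N=24 gives T = 0.1249.

N = 25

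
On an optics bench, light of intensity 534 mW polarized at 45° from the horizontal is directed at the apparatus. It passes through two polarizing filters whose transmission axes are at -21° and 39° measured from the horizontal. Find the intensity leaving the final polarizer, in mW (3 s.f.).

I ≈ 22.1 mW

I₁ = 534 mW · cos²(66°) = 88.34 mW.
I₂ = I₁ · cos²(60°) = 88.34 · 0.25 = 22.09 mW.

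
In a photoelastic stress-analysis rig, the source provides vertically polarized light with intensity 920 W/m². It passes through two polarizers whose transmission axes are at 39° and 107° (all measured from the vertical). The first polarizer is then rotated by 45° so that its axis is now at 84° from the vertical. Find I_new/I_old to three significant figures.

I_new/I_old ≈ 0.109

Before rotation:
By Malus's law, I₁ = I₀ cos²(39° − 0°) = I₀ cos²(39°) = 0.604 I₀.
I₂ = I₁ cos²(107° − 39°) = 0.604 I₀ · cos²(68°) = 0.08475 I₀.
After rotation:
I₁ = I₀ cos²(84° − 0°) = I₀ cos²(84°) = 0.01093 I₀.
I₂ = I₁ cos²(107° − 84°) = 0.01093 I₀ · cos²(23°) = 0.009258 I₀.
Ratio = 0.009258 / 0.08475 = 0.1092.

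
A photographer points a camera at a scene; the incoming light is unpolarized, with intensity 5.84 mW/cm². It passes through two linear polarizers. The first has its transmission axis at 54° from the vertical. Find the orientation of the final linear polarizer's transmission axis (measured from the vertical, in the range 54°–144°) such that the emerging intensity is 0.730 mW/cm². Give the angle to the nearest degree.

Unpolarized light through the first polarizer → I₁ = ½ I₀, now polarized at 54°.
Target fraction: 0.730 / 5.84 mW/cm² = 0.125 of I₀.
Need I₂/I₀ = 0.125, so cos²(θ − 54°) = 0.125 / 0.5 = 0.25.
θ − 54° = arccos(√0.25) = 60.0°, giving θ ≈ 54 + 60.0 = 114.0°.

θ ≈ 114°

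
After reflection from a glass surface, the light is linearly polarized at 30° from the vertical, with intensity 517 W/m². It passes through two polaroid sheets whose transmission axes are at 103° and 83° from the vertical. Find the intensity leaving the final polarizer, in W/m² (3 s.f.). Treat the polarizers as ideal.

I₁ = 517 W/m² · cos²(73°) = 44.19 W/m².
I₂ = I₁ · cos²(20°) = 44.19 · 0.883 = 39.02 W/m².

I ≈ 39.0 W/m²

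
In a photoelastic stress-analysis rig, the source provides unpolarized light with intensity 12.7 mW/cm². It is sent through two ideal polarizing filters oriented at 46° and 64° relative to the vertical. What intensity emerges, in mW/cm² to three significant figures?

Unpolarized light through the first polarizer → I₁ = 12.7 mW/cm²/2 = 6.35 mW/cm², polarized at 46°.
I₂ = I₁ · cos²(18°) = 6.35 · 0.9045 = 5.744 mW/cm².

I ≈ 5.74 mW/cm²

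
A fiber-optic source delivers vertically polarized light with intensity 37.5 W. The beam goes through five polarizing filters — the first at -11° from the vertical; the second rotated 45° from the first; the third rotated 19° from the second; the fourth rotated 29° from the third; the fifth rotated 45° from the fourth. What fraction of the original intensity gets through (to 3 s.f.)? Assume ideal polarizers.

I/I₀ ≈ 0.165

By Malus's law, I₁ = 37.5 W · cos²(11°) = 36.13 W.
I₂ = I₁ · cos²(45°) = 36.13 · 0.5 = 18.07 W.
I₃ = I₂ · cos²(19°) = 18.07 · 0.894 = 16.15 W.
I₄ = I₃ · cos²(29°) = 16.15 · 0.765 = 12.36 W.
I₅ = I₄ · cos²(45°) = 12.36 · 0.5 = 6.178 W.
Transmitted fraction = 0.1647.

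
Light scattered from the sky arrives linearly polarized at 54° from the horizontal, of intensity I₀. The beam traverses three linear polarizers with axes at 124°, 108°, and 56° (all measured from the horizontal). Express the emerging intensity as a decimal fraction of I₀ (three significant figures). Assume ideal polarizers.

By Malus's law, I₁ = I₀ cos²(124° − 54°) = I₀ cos²(70°) = 0.117 I₀.
I₂ = I₁ cos²(108° − 124°) = 0.117 I₀ · cos²(16°) = 0.1081 I₀.
I₃ = I₂ cos²(56° − 108°) = 0.1081 I₀ · cos²(52°) = 0.04097 I₀.
Transmitted fraction = 0.04097.

≈ 0.0410 I₀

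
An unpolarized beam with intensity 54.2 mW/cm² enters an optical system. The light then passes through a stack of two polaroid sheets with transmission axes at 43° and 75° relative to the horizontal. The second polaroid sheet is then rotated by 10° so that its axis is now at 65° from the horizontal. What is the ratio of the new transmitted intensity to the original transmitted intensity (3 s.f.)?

Before rotation:
Unpolarized light through the first polarizer → I₁ = ½ I₀, now polarized at 43°.
I₂ = I₁ cos²(75° − 43°) = 0.5 I₀ · cos²(32°) = 0.3596 I₀.
After rotation:
Unpolarized light through the first polarizer → I₁ = ½ I₀, now polarized at 43°.
I₂ = I₁ cos²(65° − 43°) = 0.5 I₀ · cos²(22°) = 0.4298 I₀.
Ratio = 0.4298 / 0.3596 = 1.195.

I_new/I_old ≈ 1.20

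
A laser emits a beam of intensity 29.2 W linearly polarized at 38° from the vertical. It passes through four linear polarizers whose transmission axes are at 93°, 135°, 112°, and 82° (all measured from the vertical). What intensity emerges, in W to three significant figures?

I₁ = 29.2 W · cos²(55°) = 9.607 W.
I₂ = I₁ · cos²(42°) = 9.607 · 0.5523 = 5.305 W.
I₃ = I₂ · cos²(23°) = 5.305 · 0.8473 = 4.495 W.
I₄ = I₃ · cos²(30°) = 4.495 · 0.75 = 3.372 W.

I ≈ 3.37 W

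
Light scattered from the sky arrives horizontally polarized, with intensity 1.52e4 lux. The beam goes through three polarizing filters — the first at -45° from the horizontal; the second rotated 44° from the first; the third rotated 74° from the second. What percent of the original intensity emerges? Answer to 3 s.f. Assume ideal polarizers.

≈ 1.97%

By Malus's law, I₁ = 1.52e4 lux · cos²(45°) = 7600 lux.
I₂ = I₁ · cos²(44°) = 7600 · 0.5174 = 3933 lux.
I₃ = I₂ · cos²(74°) = 3933 · 0.07598 = 298.8 lux.
That is 1.966% of the incident intensity.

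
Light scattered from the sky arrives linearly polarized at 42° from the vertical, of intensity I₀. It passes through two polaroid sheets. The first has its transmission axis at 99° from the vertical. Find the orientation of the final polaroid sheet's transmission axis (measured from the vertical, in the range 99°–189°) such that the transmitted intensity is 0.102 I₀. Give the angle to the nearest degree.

θ ≈ 153°

By Malus's law, I₁ = I₀ cos²(99° − 42°) = I₀ cos²(57°) = 0.2966 I₀.
Need I₂/I₀ = 0.102, so cos²(θ − 99°) = 0.102 / 0.2966 = 0.3439.
θ − 99° = arccos(√0.3439) = 54.1°, giving θ ≈ 99 + 54.1 = 153.1°.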